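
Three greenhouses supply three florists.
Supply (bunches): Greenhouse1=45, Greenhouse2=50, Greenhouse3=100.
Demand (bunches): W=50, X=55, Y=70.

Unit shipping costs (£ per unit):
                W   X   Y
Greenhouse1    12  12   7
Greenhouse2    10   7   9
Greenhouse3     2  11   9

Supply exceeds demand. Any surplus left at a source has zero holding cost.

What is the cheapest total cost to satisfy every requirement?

Optimal allocation:
  Greenhouse1→Y: 45 × £7 = £315
  Greenhouse2→X: 50 × £7 = £350
  Greenhouse3→W: 50 × £2 = £100
  Greenhouse3→X: 5 × £11 = £55
  Greenhouse3→Y: 25 × £9 = £225
Total = 315 + 350 + 100 + 55 + 225 = £1045.

1045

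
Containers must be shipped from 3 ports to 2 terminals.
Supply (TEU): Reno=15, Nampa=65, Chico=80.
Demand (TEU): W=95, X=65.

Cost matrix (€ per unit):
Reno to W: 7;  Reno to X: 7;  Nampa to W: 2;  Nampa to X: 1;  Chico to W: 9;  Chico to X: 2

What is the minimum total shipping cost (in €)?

A cheapest plan:
  Reno to W: 15 × €7 = €105
  Nampa to W: 65 × €2 = €130
  Chico to W: 15 × €9 = €135
  Chico to X: 65 × €2 = €130
Total = 105 + 130 + 135 + 130 = €500.

500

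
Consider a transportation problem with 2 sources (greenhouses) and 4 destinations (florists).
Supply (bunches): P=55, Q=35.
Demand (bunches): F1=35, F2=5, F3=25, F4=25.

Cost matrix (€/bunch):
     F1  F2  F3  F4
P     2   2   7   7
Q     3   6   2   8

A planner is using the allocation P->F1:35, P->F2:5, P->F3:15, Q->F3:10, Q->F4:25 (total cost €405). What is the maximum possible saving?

90

Current plan cost = 35·2 + 5·2 + 15·7 + 10·2 + 25·8 = €405.
Optimal plan:
  P→F1: 35 × €2 = €70
  P→F2: 5 × €2 = €10
  P→F4: 15 × €7 = €105
  Q→F3: 25 × €2 = €50
  Q→F4: 10 × €8 = €80
Optimal cost = €315.
Saving = 405 − 315 = €90.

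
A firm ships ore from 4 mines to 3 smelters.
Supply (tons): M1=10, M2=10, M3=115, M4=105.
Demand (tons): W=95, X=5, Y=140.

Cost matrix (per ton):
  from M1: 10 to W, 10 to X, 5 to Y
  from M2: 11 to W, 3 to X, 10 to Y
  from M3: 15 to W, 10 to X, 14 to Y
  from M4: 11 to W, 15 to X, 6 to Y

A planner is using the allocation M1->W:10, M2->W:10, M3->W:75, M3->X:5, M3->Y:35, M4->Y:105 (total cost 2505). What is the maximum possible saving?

Current plan cost = 10·10 + 10·11 + 75·15 + 5·10 + 35·14 + 105·6 = 2505.
Optimal plan:
  M1→Y: 10 tons
  M2→X: 5 tons
  M2→Y: 5 tons
  M3→W: 95 tons
  M3→Y: 20 tons
  M4→Y: 105 tons
Optimal cost = 2450.
Saving = 2505 − 2450 = 55.

55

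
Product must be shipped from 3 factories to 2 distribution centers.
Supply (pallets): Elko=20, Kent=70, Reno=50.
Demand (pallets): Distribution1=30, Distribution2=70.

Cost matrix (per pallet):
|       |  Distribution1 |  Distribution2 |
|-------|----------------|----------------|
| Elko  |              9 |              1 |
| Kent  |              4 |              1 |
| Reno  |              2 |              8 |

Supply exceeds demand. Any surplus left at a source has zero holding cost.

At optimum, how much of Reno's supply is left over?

20

Minimum-cost shipments:
  Elko->Distribution2: 20 × 1 = 20
  Kent->Distribution2: 50 × 1 = 50
  Reno->Distribution1: 30 × 2 = 60
Total cost = 130.
Reno ships 30 of its 50, leaving 20.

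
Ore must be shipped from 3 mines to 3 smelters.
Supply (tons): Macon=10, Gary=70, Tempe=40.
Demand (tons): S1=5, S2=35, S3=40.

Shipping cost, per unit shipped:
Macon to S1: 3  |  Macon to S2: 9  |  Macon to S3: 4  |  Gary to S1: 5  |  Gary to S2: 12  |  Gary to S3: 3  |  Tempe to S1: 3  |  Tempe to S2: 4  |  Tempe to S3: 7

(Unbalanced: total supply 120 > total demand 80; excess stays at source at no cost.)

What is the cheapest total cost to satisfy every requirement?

An optimal shipping plan:
  Gary→S3: 40 × 3 = 120
  Tempe→S1: 5 × 3 = 15
  Tempe→S2: 35 × 4 = 140
Total = 120 + 15 + 140 = 275.

275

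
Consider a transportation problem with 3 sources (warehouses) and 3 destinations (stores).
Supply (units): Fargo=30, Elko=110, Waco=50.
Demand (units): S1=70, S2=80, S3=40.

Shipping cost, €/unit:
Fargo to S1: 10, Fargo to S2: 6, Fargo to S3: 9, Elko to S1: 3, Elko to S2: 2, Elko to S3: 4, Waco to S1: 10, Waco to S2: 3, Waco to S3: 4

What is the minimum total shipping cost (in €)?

660

One minimum-cost allocation:
  Fargo to S2: 30 units
  Elko to S1: 70 units
  Elko to S2: 40 units
  Waco to S2: 10 units
  Waco to S3: 40 units
Total cost = €660.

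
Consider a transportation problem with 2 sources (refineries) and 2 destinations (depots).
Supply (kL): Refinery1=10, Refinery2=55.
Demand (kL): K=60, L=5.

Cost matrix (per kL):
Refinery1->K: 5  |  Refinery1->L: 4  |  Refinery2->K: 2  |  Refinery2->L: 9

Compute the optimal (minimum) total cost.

One minimum-cost allocation:
  Refinery1 to K: 5 × 5 = 25
  Refinery1 to L: 5 × 4 = 20
  Refinery2 to K: 55 × 2 = 110
Total = 25 + 20 + 110 = 155.

155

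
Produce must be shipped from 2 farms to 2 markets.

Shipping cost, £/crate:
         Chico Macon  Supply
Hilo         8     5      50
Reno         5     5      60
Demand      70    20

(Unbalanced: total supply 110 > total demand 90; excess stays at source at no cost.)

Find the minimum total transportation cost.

480

A cheapest plan:
  Hilo->Chico: 10 crates
  Hilo->Macon: 20 crates
  Reno->Chico: 60 crates
Total cost = £480.
(Supply check: Hilo ships 30; Reno ships 60.)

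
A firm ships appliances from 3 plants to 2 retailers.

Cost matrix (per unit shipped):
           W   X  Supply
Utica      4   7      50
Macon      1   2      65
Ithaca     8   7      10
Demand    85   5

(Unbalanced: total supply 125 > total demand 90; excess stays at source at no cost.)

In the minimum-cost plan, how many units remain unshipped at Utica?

Minimum-cost shipments:
  Utica→W: 25 units
  Macon→W: 60 units
  Macon→X: 5 units
Total cost = 170.
Utica ships 25 of its 50, leaving 25.

25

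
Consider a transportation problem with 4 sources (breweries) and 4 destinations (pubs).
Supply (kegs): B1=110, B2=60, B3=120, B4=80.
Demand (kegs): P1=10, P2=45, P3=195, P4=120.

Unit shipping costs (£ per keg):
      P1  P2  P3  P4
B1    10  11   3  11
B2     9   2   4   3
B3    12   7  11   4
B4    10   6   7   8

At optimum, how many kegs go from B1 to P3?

Optimal shipments:
  B1–P3: 110 kegs
  B2–P2: 45 kegs
  B2–P3: 15 kegs
  B3–P4: 120 kegs
  B4–P1: 10 kegs
  B4–P3: 70 kegs
Total cost = £1550.
So B1→P3 carries 110 kegs.

110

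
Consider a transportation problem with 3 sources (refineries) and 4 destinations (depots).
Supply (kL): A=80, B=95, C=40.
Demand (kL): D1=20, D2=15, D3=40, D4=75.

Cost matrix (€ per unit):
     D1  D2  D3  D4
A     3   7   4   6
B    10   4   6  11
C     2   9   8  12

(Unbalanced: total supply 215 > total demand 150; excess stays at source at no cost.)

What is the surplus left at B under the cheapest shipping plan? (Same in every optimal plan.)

Minimum-cost shipments:
  A to D3: 5 × €4 = €20
  A to D4: 75 × €6 = €450
  B to D2: 15 × €4 = €60
  B to D3: 35 × €6 = €210
  C to D1: 20 × €2 = €40
Total cost = €780.
B ships 50 of its 95, leaving 45.

45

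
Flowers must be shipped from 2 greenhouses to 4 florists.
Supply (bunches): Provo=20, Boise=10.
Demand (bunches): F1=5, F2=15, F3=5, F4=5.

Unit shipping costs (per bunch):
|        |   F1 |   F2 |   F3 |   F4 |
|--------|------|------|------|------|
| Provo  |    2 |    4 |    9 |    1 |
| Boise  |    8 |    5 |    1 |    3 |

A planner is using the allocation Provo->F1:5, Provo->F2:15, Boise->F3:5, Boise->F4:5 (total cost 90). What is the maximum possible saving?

Current plan cost = 5·2 + 15·4 + 5·1 + 5·3 = 90.
Optimal plan:
  Provo→F1: 5 × 2 = 10
  Provo→F2: 10 × 4 = 40
  Provo→F4: 5 × 1 = 5
  Boise→F2: 5 × 5 = 25
  Boise→F3: 5 × 1 = 5
Optimal cost = 85.
Saving = 90 − 85 = 5.

5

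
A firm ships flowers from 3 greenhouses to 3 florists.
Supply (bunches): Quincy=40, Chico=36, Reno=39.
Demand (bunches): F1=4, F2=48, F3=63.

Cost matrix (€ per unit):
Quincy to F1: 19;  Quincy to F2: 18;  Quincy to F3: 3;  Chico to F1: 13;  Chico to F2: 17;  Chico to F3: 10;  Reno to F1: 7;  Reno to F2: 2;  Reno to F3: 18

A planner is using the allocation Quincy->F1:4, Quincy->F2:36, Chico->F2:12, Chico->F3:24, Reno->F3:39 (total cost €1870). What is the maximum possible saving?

1237

Current plan cost = 4·19 + 36·18 + 12·17 + 24·10 + 39·18 = €1870.
Optimal plan:
  Quincy→F3: 40 × €3 = €120
  Chico→F1: 4 × €13 = €52
  Chico→F2: 9 × €17 = €153
  Chico→F3: 23 × €10 = €230
  Reno→F2: 39 × €2 = €78
Optimal cost = €633.
Saving = 1870 − 633 = €1237.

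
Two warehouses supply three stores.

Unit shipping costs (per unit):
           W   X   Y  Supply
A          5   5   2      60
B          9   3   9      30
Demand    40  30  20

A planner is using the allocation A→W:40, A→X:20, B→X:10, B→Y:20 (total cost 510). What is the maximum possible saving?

180

Current plan cost = 40·5 + 20·5 + 10·3 + 20·9 = 510.
Optimal plan:
  A to W: 40 × 5 = 200
  A to Y: 20 × 2 = 40
  B to X: 30 × 3 = 90
Optimal cost = 330.
Saving = 510 − 330 = 180.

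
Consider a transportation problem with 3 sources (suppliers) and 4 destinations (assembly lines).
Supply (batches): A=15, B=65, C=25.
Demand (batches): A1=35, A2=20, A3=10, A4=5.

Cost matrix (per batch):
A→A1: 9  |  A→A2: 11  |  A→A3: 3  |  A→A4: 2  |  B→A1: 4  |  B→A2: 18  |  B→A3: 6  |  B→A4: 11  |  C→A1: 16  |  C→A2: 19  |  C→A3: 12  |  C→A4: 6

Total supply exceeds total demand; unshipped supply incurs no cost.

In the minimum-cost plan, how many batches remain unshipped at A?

An optimal plan:
  A–A2: 15 × 11 = 165
  B–A1: 35 × 4 = 140
  B–A2: 5 × 18 = 90
  B–A3: 10 × 6 = 60
  C–A4: 5 × 6 = 30
Total cost = 485.
A ships 15 of its 15, leaving 0.

0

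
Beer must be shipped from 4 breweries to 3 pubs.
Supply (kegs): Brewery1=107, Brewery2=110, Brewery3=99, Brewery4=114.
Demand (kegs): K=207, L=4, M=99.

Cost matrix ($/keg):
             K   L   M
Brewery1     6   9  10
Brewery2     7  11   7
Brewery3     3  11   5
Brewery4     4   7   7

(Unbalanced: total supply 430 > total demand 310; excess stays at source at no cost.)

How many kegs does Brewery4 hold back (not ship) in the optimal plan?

An optimal plan:
  Brewery2–M: 97 × $7 = $679
  Brewery3–K: 97 × $3 = $291
  Brewery3–M: 2 × $5 = $10
  Brewery4–K: 110 × $4 = $440
  Brewery4–L: 4 × $7 = $28
Total cost = $1448.
Brewery4 ships 114 of its 114, leaving 0.

0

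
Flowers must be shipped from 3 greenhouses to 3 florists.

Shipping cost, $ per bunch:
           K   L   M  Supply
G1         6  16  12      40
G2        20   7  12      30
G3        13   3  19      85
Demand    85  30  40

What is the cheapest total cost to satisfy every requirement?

1465

One minimum-cost allocation:
  G1→K: 30 × $6 = $180
  G1→M: 10 × $12 = $120
  G2→M: 30 × $12 = $360
  G3→K: 55 × $13 = $715
  G3→L: 30 × $3 = $90
Total = 180 + 120 + 360 + 715 + 90 = $1465.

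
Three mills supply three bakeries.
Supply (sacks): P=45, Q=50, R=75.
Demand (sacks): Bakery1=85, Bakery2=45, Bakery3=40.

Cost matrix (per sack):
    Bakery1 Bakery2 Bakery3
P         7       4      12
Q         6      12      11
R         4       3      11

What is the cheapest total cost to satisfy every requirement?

980

An optimal shipping plan:
  P–Bakery2: 45 sacks
  Q–Bakery1: 10 sacks
  Q–Bakery3: 40 sacks
  R–Bakery1: 75 sacks
Total cost = 980.
(Supply check: P ships 45; Q ships 50; R ships 75.)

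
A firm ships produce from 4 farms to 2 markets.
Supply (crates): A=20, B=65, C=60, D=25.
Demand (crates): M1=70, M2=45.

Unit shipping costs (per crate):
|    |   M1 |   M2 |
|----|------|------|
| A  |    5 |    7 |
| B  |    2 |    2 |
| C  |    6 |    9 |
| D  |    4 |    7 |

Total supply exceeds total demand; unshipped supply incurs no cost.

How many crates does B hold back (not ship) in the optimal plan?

An optimal plan:
  A–M1: 20 × 5 = 100
  B–M1: 20 × 2 = 40
  B–M2: 45 × 2 = 90
  C–M1: 5 × 6 = 30
  D–M1: 25 × 4 = 100
Total cost = 360.
B ships 65 of its 65, leaving 0.

0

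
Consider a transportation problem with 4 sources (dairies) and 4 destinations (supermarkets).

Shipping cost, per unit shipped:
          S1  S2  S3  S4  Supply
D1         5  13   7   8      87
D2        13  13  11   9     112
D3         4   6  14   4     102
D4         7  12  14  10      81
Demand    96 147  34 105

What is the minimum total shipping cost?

2908

A cheapest plan:
  D1 to S1: 53 crates
  D1 to S3: 34 crates
  D2 to S2: 7 crates
  D2 to S4: 105 crates
  D3 to S2: 102 crates
  D4 to S1: 43 crates
  D4 to S2: 38 crates
Total cost = 2908.
(Supply check: D1 ships 87; D2 ships 112; D3 ships 102; D4 ships 81.)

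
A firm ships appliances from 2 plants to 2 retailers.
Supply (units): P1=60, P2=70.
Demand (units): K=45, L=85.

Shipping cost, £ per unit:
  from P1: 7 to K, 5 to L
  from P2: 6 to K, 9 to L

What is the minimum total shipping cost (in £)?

Optimal allocation:
  P1 to L: 60 × £5 = £300
  P2 to K: 45 × £6 = £270
  P2 to L: 25 × £9 = £225
Total = 300 + 270 + 225 = £795.

795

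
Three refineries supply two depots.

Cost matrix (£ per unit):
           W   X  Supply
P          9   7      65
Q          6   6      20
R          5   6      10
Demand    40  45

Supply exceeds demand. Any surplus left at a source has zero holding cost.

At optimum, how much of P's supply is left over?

10

An optimal plan:
  P->W: 10 × £9 = £90
  P->X: 45 × £7 = £315
  Q->W: 20 × £6 = £120
  R->W: 10 × £5 = £50
Total cost = £575.
P ships 55 of its 65, leaving 10.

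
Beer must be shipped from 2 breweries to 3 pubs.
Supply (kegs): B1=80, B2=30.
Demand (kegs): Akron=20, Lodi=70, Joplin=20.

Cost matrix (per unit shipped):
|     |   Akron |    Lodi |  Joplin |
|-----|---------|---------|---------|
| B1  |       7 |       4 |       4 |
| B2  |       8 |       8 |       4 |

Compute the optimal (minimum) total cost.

One minimum-cost allocation:
  B1–Akron: 10 × 7 = 70
  B1–Lodi: 70 × 4 = 280
  B2–Akron: 10 × 8 = 80
  B2–Joplin: 20 × 4 = 80
Total = 70 + 280 + 80 + 80 = 510.

510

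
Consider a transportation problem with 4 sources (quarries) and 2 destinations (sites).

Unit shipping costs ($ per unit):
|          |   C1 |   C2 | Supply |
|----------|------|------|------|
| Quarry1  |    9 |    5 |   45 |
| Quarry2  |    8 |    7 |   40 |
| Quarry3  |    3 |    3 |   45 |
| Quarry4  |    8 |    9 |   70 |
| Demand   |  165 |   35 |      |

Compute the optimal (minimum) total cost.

Optimal allocation:
  Quarry1->C1: 10 truckloads
  Quarry1->C2: 35 truckloads
  Quarry2->C1: 40 truckloads
  Quarry3->C1: 45 truckloads
  Quarry4->C1: 70 truckloads
Total cost = $1280.

1280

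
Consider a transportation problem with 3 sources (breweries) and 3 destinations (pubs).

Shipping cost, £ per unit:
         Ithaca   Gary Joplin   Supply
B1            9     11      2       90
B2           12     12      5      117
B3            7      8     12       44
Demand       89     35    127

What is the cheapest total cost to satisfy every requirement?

1633

One minimum-cost allocation:
  B1–Joplin: 90 × £2 = £180
  B2–Ithaca: 45 × £12 = £540
  B2–Gary: 35 × £12 = £420
  B2–Joplin: 37 × £5 = £185
  B3–Ithaca: 44 × £7 = £308
Total = 180 + 540 + 420 + 185 + 308 = £1633.
(Supply check: B1 ships 90; B2 ships 117; B3 ships 44.)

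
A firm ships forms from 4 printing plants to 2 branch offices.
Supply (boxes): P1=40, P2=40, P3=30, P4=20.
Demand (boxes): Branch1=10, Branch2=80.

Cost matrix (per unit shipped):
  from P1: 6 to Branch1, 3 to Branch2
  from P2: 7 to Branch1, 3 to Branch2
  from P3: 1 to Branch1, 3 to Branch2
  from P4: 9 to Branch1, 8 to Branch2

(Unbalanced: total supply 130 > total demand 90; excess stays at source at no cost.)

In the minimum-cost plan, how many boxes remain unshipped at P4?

An optimal plan:
  P1 to Branch2: 40 boxes
  P2 to Branch2: 40 boxes
  P3 to Branch1: 10 boxes
Total cost = 250.
P4 ships 0 of its 20, leaving 20.

20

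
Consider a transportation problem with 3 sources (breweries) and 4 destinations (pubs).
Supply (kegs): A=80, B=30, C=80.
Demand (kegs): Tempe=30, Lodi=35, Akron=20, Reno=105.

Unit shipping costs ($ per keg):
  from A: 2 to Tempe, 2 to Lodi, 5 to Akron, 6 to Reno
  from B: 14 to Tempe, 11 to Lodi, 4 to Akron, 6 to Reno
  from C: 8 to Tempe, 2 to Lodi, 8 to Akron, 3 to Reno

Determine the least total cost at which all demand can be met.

Optimal allocation:
  A->Tempe: 30 × $2 = $60
  A->Lodi: 35 × $2 = $70
  A->Reno: 15 × $6 = $90
  B->Akron: 20 × $4 = $80
  B->Reno: 10 × $6 = $60
  C->Reno: 80 × $3 = $240
Total = 60 + 70 + 90 + 80 + 60 + 240 = $600.

600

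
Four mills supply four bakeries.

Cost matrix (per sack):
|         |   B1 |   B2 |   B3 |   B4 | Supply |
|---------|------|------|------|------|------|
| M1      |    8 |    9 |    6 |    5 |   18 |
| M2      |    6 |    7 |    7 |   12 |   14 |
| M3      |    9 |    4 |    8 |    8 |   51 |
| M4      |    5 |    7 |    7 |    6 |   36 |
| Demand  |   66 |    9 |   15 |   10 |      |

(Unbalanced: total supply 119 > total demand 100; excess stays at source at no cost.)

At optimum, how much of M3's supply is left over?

19

Minimum-cost shipments:
  M1 to B3: 8 × 6 = 48
  M1 to B4: 10 × 5 = 50
  M2 to B1: 14 × 6 = 84
  M3 to B1: 16 × 9 = 144
  M3 to B2: 9 × 4 = 36
  M3 to B3: 7 × 8 = 56
  M4 to B1: 36 × 5 = 180
Total cost = 598.
M3 ships 32 of its 51, leaving 19.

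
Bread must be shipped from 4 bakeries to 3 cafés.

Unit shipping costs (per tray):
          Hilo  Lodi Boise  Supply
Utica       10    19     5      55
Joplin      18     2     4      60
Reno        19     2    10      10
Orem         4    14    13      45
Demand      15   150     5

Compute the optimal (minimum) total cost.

1595

Optimal allocation:
  Utica→Lodi: 50 × 19 = 950
  Utica→Boise: 5 × 5 = 25
  Joplin→Lodi: 60 × 2 = 120
  Reno→Lodi: 10 × 2 = 20
  Orem→Hilo: 15 × 4 = 60
  Orem→Lodi: 30 × 14 = 420
Total = 950 + 25 + 120 + 20 + 60 + 420 = 1595.
(Supply check: Utica ships 55; Joplin ships 60; Reno ships 10; Orem ships 45.)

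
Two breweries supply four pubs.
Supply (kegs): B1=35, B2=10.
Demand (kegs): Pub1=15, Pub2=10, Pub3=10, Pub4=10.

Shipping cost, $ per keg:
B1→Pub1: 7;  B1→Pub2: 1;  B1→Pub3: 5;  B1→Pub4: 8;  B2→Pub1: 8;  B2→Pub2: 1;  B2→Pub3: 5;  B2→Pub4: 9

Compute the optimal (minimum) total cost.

245

An optimal shipping plan:
  B1–Pub1: 15 kegs
  B1–Pub2: 10 kegs
  B1–Pub4: 10 kegs
  B2–Pub3: 10 kegs
Total cost = $245.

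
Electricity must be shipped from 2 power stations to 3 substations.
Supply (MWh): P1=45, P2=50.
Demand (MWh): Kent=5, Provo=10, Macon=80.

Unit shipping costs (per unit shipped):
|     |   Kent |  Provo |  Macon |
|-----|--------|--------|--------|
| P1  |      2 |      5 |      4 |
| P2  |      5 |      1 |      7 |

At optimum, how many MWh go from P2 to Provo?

The minimum-cost plan:
  P1–Kent: 5 × 2 = 10
  P1–Macon: 40 × 4 = 160
  P2–Provo: 10 × 1 = 10
  P2–Macon: 40 × 7 = 280
Total cost = 460.
So P2→Provo carries 10 MWh.

10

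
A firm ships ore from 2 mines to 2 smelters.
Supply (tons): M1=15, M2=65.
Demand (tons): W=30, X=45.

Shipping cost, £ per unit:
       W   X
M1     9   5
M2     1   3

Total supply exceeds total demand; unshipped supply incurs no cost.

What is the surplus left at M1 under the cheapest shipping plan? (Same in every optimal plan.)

An optimal plan:
  M1→X: 10 tons
  M2→W: 30 tons
  M2→X: 35 tons
Total cost = £185.
M1 ships 10 of its 15, leaving 5.

5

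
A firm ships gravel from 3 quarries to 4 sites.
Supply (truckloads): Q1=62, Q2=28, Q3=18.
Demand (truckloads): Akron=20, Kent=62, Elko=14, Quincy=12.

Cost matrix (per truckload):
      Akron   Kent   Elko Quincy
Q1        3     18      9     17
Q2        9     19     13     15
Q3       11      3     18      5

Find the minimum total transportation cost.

1228

An optimal shipping plan:
  Q1–Akron: 20 truckloads
  Q1–Kent: 28 truckloads
  Q1–Elko: 14 truckloads
  Q2–Kent: 16 truckloads
  Q2–Quincy: 12 truckloads
  Q3–Kent: 18 truckloads
Total cost = 1228.
(Supply check: Q1 ships 62; Q2 ships 28; Q3 ships 18.)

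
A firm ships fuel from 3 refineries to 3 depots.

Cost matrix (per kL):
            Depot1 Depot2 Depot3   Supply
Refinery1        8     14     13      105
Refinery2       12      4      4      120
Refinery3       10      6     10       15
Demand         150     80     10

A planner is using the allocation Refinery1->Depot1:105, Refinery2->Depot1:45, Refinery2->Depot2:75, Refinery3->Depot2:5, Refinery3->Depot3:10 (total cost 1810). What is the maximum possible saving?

Current plan cost = 105·8 + 45·12 + 75·4 + 5·6 + 10·10 = 1810.
Optimal plan:
  Refinery1 to Depot1: 105 × 8 = 840
  Refinery2 to Depot1: 30 × 12 = 360
  Refinery2 to Depot2: 80 × 4 = 320
  Refinery2 to Depot3: 10 × 4 = 40
  Refinery3 to Depot1: 15 × 10 = 150
Optimal cost = 1710.
Saving = 1810 − 1710 = 100.

100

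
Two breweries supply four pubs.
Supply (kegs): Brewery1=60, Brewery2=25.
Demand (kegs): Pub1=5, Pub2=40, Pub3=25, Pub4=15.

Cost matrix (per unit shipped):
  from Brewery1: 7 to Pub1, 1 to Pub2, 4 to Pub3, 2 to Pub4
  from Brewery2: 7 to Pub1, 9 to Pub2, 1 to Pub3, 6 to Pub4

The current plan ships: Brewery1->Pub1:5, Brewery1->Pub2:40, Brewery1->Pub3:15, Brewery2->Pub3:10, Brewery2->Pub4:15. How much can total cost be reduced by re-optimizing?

105

Current plan cost = 5·7 + 40·1 + 15·4 + 10·1 + 15·6 = 235.
Optimal plan:
  Brewery1->Pub1: 5 × 7 = 35
  Brewery1->Pub2: 40 × 1 = 40
  Brewery1->Pub4: 15 × 2 = 30
  Brewery2->Pub3: 25 × 1 = 25
Optimal cost = 130.
Saving = 235 − 130 = 105.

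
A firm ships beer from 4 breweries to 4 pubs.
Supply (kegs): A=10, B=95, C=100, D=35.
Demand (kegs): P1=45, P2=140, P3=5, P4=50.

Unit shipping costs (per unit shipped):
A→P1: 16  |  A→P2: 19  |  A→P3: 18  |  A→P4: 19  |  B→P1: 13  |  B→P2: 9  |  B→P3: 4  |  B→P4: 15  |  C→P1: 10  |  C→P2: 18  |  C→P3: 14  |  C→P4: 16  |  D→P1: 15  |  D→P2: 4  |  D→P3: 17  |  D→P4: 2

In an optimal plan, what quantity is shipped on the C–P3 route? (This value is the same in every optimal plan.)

The minimum-cost plan:
  A->P2: 10 × 19 = 190
  B->P2: 90 × 9 = 810
  B->P3: 5 × 4 = 20
  C->P1: 45 × 10 = 450
  C->P2: 40 × 18 = 720
  C->P4: 15 × 16 = 240
  D->P4: 35 × 2 = 70
Total cost = 2500.
The route C→P3 is not used.

0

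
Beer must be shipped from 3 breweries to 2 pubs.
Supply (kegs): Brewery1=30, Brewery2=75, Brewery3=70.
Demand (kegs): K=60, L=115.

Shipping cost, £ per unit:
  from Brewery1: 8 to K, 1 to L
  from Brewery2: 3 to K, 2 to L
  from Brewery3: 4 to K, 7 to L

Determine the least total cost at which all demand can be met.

One minimum-cost allocation:
  Brewery1 to L: 30 × £1 = £30
  Brewery2 to L: 75 × £2 = £150
  Brewery3 to K: 60 × £4 = £240
  Brewery3 to L: 10 × £7 = £70
Total = 30 + 150 + 240 + 70 = £490.

490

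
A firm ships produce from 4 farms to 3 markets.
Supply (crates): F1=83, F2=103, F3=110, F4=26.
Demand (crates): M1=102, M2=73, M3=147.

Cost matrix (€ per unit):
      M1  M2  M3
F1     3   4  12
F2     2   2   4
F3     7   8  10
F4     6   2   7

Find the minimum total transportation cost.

A cheapest plan:
  F1→M1: 36 × €3 = €108
  F1→M2: 47 × €4 = €188
  F2→M3: 103 × €4 = €412
  F3→M1: 66 × €7 = €462
  F3→M3: 44 × €10 = €440
  F4→M2: 26 × €2 = €52
Total = 108 + 188 + 412 + 462 + 440 + 52 = €1662.

1662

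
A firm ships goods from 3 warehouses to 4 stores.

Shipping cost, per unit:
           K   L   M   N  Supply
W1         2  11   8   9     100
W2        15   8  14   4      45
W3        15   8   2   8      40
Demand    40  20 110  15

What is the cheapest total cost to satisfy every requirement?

1000

Optimal allocation:
  W1–K: 40 × 2 = 80
  W1–M: 60 × 8 = 480
  W2–L: 20 × 8 = 160
  W2–M: 10 × 14 = 140
  W2–N: 15 × 4 = 60
  W3–M: 40 × 2 = 80
Total = 80 + 480 + 160 + 140 + 60 + 80 = 1000.
(Supply check: W1 ships 100; W2 ships 45; W3 ships 40.)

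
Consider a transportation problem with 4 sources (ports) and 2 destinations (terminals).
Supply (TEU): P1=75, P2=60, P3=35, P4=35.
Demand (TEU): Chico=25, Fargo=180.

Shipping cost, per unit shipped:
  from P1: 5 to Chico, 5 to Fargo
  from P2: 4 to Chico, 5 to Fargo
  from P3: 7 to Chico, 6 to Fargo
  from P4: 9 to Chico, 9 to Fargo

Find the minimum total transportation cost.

1175

An optimal shipping plan:
  P1 to Fargo: 75 × 5 = 375
  P2 to Chico: 25 × 4 = 100
  P2 to Fargo: 35 × 5 = 175
  P3 to Fargo: 35 × 6 = 210
  P4 to Fargo: 35 × 9 = 315
Total = 375 + 100 + 175 + 210 + 315 = 1175.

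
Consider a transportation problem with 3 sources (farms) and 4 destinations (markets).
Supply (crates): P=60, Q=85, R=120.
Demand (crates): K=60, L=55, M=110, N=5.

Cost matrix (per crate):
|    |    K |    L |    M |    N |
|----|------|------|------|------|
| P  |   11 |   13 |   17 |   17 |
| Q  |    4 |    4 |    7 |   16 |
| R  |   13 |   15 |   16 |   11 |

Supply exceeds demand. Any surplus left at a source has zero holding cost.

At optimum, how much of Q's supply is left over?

Minimum-cost shipments:
  P->K: 60 × 11 = 660
  Q->L: 55 × 4 = 220
  Q->M: 30 × 7 = 210
  R->M: 80 × 16 = 1280
  R->N: 5 × 11 = 55
Total cost = 2425.
Q ships 85 of its 85, leaving 0.

0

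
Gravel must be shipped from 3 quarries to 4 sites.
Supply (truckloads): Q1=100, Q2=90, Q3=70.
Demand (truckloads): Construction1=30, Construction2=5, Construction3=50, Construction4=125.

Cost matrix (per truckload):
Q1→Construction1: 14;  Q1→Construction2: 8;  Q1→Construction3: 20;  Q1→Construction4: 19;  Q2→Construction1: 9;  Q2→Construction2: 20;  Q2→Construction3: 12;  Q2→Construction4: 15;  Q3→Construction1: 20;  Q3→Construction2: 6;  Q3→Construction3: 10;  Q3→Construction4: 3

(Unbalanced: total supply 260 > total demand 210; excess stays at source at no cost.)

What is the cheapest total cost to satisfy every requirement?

2125

A cheapest plan:
  Q1→Construction2: 5 × 8 = 40
  Q1→Construction4: 45 × 19 = 855
  Q2→Construction1: 30 × 9 = 270
  Q2→Construction3: 50 × 12 = 600
  Q2→Construction4: 10 × 15 = 150
  Q3→Construction4: 70 × 3 = 210
Total = 40 + 855 + 270 + 600 + 150 + 210 = 2125.
(Supply check: Q1 ships 50; Q2 ships 90; Q3 ships 70.)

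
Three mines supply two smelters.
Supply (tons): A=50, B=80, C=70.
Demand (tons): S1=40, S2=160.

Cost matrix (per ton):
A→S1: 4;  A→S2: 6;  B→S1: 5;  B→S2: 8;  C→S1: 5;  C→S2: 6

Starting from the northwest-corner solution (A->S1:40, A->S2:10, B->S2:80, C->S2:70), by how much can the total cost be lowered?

40

Current plan cost = 40·4 + 10·6 + 80·8 + 70·6 = 1280.
Optimal plan:
  A–S2: 50 × 6 = 300
  B–S1: 40 × 5 = 200
  B–S2: 40 × 8 = 320
  C–S2: 70 × 6 = 420
Optimal cost = 1240.
Saving = 1280 − 1240 = 40.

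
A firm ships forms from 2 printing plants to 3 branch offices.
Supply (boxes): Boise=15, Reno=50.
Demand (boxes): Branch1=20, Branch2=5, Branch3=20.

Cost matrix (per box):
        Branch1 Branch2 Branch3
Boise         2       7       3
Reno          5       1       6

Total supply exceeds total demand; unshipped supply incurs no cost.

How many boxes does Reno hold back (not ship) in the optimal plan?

Minimum-cost shipments:
  Boise->Branch1: 15 boxes
  Reno->Branch1: 5 boxes
  Reno->Branch2: 5 boxes
  Reno->Branch3: 20 boxes
Total cost = 180.
Reno ships 30 of its 50, leaving 20.

20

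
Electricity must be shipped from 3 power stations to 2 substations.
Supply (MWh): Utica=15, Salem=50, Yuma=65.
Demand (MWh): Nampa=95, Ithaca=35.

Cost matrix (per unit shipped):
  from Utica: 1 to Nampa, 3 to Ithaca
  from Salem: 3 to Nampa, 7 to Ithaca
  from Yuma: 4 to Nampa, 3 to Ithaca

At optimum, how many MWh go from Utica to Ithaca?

0

Optimal shipments:
  Utica–Nampa: 15 × 1 = 15
  Salem–Nampa: 50 × 3 = 150
  Yuma–Nampa: 30 × 4 = 120
  Yuma–Ithaca: 35 × 3 = 105
Total cost = 390.
The route Utica→Ithaca is not used.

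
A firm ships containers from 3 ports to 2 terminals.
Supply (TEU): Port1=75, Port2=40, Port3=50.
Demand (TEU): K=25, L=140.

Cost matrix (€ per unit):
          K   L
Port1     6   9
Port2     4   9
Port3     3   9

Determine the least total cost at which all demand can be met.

An optimal shipping plan:
  Port1–L: 75 × €9 = €675
  Port2–L: 40 × €9 = €360
  Port3–K: 25 × €3 = €75
  Port3–L: 25 × €9 = €225
Total = 675 + 360 + 75 + 225 = €1335.

1335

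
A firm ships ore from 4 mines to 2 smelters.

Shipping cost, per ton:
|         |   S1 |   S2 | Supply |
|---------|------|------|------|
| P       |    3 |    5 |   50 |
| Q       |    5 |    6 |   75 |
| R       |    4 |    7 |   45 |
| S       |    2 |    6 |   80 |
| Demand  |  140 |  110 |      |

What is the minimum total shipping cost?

One minimum-cost allocation:
  P->S1: 15 × 3 = 45
  P->S2: 35 × 5 = 175
  Q->S2: 75 × 6 = 450
  R->S1: 45 × 4 = 180
  S->S1: 80 × 2 = 160
Total = 45 + 175 + 450 + 180 + 160 = 1010.
(Supply check: P ships 50; Q ships 75; R ships 45; S ships 80.)

1010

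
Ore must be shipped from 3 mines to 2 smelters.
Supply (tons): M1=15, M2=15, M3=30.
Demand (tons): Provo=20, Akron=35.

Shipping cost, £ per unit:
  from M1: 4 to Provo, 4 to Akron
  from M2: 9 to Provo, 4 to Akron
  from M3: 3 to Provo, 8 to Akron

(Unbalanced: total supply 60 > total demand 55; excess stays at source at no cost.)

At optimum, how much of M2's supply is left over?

0

Minimum-cost shipments:
  M1 to Akron: 15 × £4 = £60
  M2 to Akron: 15 × £4 = £60
  M3 to Provo: 20 × £3 = £60
  M3 to Akron: 5 × £8 = £40
Total cost = £220.
M2 ships 15 of its 15, leaving 0.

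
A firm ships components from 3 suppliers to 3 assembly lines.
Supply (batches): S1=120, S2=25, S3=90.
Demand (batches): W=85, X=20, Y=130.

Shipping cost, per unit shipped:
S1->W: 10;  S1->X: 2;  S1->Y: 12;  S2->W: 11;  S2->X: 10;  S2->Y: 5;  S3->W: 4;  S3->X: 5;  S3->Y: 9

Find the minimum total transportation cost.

Optimal allocation:
  S1→X: 20 × 2 = 40
  S1→Y: 100 × 12 = 1200
  S2→Y: 25 × 5 = 125
  S3→W: 85 × 4 = 340
  S3→Y: 5 × 9 = 45
Total = 40 + 1200 + 125 + 340 + 45 = 1750.
(Supply check: S1 ships 120; S2 ships 25; S3 ships 90.)

1750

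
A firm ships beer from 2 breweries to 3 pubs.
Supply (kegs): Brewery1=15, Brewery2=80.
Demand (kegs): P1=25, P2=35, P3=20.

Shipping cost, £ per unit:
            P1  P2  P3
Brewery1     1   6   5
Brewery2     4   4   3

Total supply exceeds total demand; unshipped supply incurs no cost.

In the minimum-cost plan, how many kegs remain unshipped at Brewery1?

0

Minimum-cost shipments:
  Brewery1→P1: 15 × £1 = £15
  Brewery2→P1: 10 × £4 = £40
  Brewery2→P2: 35 × £4 = £140
  Brewery2→P3: 20 × £3 = £60
Total cost = £255.
Brewery1 ships 15 of its 15, leaving 0.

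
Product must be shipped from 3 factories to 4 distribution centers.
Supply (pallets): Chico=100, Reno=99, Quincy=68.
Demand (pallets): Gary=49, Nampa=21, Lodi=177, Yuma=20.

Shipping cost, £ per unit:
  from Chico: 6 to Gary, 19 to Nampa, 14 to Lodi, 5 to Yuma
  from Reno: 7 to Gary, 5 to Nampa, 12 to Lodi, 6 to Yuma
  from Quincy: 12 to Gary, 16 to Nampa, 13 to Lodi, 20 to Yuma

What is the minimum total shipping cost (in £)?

An optimal shipping plan:
  Chico–Gary: 49 × £6 = £294
  Chico–Lodi: 31 × £14 = £434
  Chico–Yuma: 20 × £5 = £100
  Reno–Nampa: 21 × £5 = £105
  Reno–Lodi: 78 × £12 = £936
  Quincy–Lodi: 68 × £13 = £884
Total = 294 + 434 + 100 + 105 + 936 + 884 = £2753.
(Supply check: Chico ships 100; Reno ships 99; Quincy ships 68.)

2753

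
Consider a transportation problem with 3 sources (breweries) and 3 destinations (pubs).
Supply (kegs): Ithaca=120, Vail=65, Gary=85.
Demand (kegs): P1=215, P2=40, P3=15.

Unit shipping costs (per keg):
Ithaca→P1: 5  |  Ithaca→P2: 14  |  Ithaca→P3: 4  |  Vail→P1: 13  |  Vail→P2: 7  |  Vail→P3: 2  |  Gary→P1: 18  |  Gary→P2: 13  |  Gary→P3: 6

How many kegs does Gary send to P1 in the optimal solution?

Optimal shipments:
  Ithaca to P1: 120 × 5 = 600
  Vail to P1: 25 × 13 = 325
  Vail to P2: 40 × 7 = 280
  Gary to P1: 70 × 18 = 1260
  Gary to P3: 15 × 6 = 90
Total cost = 2555.
So Gary→P1 carries 70 kegs.

70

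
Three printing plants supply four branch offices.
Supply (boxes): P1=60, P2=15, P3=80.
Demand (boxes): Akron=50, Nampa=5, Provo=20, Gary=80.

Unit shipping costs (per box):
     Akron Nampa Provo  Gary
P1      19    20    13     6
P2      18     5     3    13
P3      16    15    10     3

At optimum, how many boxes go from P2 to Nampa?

The minimum-cost plan:
  P1→Gary: 60 × 6 = 360
  P2→Nampa: 5 × 5 = 25
  P2→Provo: 10 × 3 = 30
  P3→Akron: 50 × 16 = 800
  P3→Provo: 10 × 10 = 100
  P3→Gary: 20 × 3 = 60
Total cost = 1375.
So P2→Nampa carries 5 boxes.

5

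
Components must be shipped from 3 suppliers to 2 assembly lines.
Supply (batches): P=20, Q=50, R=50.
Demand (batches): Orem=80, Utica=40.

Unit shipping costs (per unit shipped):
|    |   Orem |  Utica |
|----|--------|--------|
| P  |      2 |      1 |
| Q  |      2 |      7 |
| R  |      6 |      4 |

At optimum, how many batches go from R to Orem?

10

Solving gives:
  P→Orem: 20 batches
  Q→Orem: 50 batches
  R→Orem: 10 batches
  R→Utica: 40 batches
Total cost = 360.
So R→Orem carries 10 batches.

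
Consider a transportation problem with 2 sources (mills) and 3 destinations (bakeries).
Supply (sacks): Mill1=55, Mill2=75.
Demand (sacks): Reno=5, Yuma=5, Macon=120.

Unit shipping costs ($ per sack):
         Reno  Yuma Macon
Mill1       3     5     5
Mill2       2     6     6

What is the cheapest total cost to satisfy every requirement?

705

One minimum-cost allocation:
  Mill1 to Yuma: 5 × $5 = $25
  Mill1 to Macon: 50 × $5 = $250
  Mill2 to Reno: 5 × $2 = $10
  Mill2 to Macon: 70 × $6 = $420
Total = 25 + 250 + 10 + 420 = $705.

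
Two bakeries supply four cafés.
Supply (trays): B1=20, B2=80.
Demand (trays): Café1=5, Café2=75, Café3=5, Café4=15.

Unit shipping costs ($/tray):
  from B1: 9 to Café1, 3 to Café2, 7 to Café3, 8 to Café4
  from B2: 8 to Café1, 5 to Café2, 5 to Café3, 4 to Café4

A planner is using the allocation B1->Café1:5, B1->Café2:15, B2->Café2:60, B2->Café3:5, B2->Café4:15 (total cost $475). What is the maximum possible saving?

15

Current plan cost = 5·9 + 15·3 + 60·5 + 5·5 + 15·4 = $475.
Optimal plan:
  B1 to Café2: 20 × $3 = $60
  B2 to Café1: 5 × $8 = $40
  B2 to Café2: 55 × $5 = $275
  B2 to Café3: 5 × $5 = $25
  B2 to Café4: 15 × $4 = $60
Optimal cost = $460.
Saving = 475 − 460 = $15.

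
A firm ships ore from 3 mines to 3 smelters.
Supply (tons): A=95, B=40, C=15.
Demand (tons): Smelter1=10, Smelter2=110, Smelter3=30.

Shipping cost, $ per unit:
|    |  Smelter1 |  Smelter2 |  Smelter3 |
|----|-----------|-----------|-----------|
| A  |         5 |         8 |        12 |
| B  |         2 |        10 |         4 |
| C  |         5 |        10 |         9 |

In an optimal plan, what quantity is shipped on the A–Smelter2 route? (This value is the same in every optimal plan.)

95

The minimum-cost plan:
  A→Smelter2: 95 × $8 = $760
  B→Smelter1: 10 × $2 = $20
  B→Smelter3: 30 × $4 = $120
  C→Smelter2: 15 × $10 = $150
Total cost = $1050.
So A→Smelter2 carries 95 tons.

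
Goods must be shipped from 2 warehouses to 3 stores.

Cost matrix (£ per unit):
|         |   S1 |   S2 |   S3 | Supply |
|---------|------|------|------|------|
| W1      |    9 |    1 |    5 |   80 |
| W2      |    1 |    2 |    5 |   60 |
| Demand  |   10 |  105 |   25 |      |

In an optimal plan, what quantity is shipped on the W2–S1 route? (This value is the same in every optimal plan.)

10

The minimum-cost plan:
  W1 to S2: 80 × £1 = £80
  W2 to S1: 10 × £1 = £10
  W2 to S2: 25 × £2 = £50
  W2 to S3: 25 × £5 = £125
Total cost = £265.
So W2→S1 carries 10 units.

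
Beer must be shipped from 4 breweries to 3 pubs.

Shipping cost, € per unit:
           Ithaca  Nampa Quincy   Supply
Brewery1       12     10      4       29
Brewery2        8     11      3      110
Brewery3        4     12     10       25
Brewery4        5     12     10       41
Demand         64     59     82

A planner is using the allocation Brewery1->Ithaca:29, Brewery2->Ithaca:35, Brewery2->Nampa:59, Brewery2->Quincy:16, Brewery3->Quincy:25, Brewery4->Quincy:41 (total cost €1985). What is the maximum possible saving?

Current plan cost = 29·12 + 35·8 + 59·11 + 16·3 + 25·10 + 41·10 = €1985.
Optimal plan:
  Brewery1->Nampa: 29 × €10 = €290
  Brewery2->Nampa: 28 × €11 = €308
  Brewery2->Quincy: 82 × €3 = €246
  Brewery3->Ithaca: 25 × €4 = €100
  Brewery4->Ithaca: 39 × €5 = €195
  Brewery4->Nampa: 2 × €12 = €24
Optimal cost = €1163.
Saving = 1985 − 1163 = €822.

822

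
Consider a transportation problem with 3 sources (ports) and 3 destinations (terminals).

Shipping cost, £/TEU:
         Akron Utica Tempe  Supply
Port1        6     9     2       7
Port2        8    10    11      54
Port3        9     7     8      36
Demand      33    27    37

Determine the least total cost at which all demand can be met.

770

Optimal allocation:
  Port1→Tempe: 7 × £2 = £14
  Port2→Akron: 33 × £8 = £264
  Port2→Tempe: 21 × £11 = £231
  Port3→Utica: 27 × £7 = £189
  Port3→Tempe: 9 × £8 = £72
Total = 14 + 264 + 231 + 189 + 72 = £770.
(Supply check: Port1 ships 7; Port2 ships 54; Port3 ships 36.)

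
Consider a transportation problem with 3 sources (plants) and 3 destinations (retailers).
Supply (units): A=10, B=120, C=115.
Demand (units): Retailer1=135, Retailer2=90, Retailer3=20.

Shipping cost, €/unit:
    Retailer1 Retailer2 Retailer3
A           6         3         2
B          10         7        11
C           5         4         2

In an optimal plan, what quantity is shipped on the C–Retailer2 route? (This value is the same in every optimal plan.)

Solving gives:
  A–Retailer3: 10 × €2 = €20
  B–Retailer1: 30 × €10 = €300
  B–Retailer2: 90 × €7 = €630
  C–Retailer1: 105 × €5 = €525
  C–Retailer3: 10 × €2 = €20
Total cost = €1495.
The route C→Retailer2 is not used.

0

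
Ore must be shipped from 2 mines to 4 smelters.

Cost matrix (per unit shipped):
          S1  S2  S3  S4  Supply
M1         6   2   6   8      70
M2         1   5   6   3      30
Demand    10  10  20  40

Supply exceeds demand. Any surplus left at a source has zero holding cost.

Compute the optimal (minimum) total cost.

370

An optimal shipping plan:
  M1->S1: 10 × 6 = 60
  M1->S2: 10 × 2 = 20
  M1->S3: 20 × 6 = 120
  M1->S4: 10 × 8 = 80
  M2->S4: 30 × 3 = 90
Total = 60 + 20 + 120 + 80 + 90 = 370.
(Supply check: M1 ships 50; M2 ships 30.)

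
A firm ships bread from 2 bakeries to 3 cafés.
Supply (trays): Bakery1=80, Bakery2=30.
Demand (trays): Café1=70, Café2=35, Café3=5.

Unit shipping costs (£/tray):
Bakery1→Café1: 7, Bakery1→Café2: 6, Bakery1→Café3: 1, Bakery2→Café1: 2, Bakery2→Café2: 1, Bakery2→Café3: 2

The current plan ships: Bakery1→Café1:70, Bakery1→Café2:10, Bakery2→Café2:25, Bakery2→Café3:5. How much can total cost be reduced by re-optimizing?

30

Current plan cost = 70·7 + 10·6 + 25·1 + 5·2 = £585.
Optimal plan:
  Bakery1->Café1: 40 trays
  Bakery1->Café2: 35 trays
  Bakery1->Café3: 5 trays
  Bakery2->Café1: 30 trays
Optimal cost = £555.
Saving = 585 − 555 = £30.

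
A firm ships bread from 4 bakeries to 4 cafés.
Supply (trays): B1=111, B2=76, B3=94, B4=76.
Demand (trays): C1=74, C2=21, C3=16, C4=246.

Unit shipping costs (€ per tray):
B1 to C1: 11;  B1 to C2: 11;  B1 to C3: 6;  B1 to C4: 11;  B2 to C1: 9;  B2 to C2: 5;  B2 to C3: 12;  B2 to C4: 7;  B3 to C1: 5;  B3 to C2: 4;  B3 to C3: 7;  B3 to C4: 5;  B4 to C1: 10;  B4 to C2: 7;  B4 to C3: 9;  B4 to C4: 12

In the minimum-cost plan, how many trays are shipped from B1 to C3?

16

The minimum-cost plan:
  B1->C3: 16 × €6 = €96
  B1->C4: 95 × €11 = €1045
  B2->C4: 76 × €7 = €532
  B3->C1: 19 × €5 = €95
  B3->C4: 75 × €5 = €375
  B4->C1: 55 × €10 = €550
  B4->C2: 21 × €7 = €147
Total cost = €2840.
So B1→C3 carries 16 trays.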